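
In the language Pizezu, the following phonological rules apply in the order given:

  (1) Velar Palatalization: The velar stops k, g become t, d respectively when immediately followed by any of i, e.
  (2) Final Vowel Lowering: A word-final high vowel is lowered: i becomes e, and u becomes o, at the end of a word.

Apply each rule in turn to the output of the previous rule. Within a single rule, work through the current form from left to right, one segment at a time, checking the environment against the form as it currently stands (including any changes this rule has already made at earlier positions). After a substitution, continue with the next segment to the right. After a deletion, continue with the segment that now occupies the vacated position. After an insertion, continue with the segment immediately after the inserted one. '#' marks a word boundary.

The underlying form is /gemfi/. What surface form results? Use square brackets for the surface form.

[demfe]

(1) Velar Palatalization: [gemfi] → [demfi]
(2) Final Vowel Lowering: [demfi] → [demfe]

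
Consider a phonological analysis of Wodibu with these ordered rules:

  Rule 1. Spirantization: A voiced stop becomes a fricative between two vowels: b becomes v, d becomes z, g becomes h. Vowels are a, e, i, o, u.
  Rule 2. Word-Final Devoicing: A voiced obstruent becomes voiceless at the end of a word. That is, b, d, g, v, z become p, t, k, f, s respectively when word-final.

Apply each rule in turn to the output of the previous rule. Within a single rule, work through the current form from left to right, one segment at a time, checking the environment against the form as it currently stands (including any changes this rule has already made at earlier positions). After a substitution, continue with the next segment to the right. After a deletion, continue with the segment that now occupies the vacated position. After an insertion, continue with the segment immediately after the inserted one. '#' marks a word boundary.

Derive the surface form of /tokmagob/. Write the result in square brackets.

Rule 1 Spirantization: [tokmagob] → [tokmahob]
Rule 2 Word-Final Devoicing: [tokmahob] → [tokmahop]

[tokmahop]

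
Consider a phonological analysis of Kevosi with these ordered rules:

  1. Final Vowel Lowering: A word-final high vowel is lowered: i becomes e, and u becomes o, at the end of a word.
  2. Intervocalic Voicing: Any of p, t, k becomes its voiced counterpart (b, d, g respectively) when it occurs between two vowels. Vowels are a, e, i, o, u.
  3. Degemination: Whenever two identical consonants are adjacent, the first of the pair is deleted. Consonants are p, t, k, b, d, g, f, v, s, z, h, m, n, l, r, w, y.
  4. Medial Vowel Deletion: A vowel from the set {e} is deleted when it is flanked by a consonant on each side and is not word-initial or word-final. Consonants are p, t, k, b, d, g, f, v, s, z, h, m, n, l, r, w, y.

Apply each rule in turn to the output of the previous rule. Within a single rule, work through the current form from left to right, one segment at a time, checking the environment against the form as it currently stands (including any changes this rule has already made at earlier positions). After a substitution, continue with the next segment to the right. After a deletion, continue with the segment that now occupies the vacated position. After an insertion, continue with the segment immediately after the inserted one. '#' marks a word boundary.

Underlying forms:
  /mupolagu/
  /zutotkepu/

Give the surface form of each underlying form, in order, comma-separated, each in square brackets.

/mupolagu/:
  1 Final Vowel Lowering: [mupolagu] → [mupolago]
  2 Intervocalic Voicing: [mupolago] → [mubolago]
  3 Degemination: no change — [mubolago]
  4 Medial Vowel Deletion: no change — [mubolago]
/zutotkepu/:
  1 Final Vowel Lowering: [zutotkepu] → [zutotkepo]
  2 Intervocalic Voicing: [zutotkepo] → [zudotkebo]
  3 Degemination: no change — [zudotkebo]
  4 Medial Vowel Deletion: [zudotkebo] → [zudotkbo]

[mubolago], [zudotkbo]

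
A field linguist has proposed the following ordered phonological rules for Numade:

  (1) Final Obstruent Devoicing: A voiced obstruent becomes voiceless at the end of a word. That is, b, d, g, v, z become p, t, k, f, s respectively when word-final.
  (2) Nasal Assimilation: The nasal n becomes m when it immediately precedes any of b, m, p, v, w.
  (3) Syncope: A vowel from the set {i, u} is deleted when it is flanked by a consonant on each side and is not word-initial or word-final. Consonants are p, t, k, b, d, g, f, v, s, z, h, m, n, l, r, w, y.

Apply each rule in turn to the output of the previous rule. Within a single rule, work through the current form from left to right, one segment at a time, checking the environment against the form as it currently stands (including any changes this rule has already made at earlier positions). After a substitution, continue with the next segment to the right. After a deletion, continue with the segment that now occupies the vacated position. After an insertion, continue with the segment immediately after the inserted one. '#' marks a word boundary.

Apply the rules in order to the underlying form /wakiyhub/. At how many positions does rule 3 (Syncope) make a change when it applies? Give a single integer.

(1) Final Obstruent Devoicing: [wakiyhub] → [wakiyhup]
(2) Nasal Assimilation: no change — [wakiyhup]
(3) Syncope: [wakiyhup] → [wakyhp]
Rule 3 changed 2 position(s).

2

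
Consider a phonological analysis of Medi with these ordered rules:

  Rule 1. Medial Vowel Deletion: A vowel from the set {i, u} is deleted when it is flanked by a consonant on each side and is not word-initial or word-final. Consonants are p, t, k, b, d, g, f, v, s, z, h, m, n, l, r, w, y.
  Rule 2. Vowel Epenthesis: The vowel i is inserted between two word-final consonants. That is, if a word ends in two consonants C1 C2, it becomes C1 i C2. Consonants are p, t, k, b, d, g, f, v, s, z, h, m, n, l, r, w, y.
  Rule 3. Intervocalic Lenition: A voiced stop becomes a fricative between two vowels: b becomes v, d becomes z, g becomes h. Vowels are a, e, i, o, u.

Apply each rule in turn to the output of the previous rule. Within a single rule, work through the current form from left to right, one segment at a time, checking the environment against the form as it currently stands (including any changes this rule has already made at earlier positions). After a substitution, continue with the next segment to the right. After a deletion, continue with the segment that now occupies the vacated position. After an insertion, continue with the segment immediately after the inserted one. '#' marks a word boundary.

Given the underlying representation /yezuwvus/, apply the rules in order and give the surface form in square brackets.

[yezwvis]

Rule 1 Medial Vowel Deletion: [yezuwvus] → [yezwvs]
Rule 2 Vowel Epenthesis: [yezwvs] → [yezwvis]
Rule 3 Intervocalic Lenition: no change — [yezwvis]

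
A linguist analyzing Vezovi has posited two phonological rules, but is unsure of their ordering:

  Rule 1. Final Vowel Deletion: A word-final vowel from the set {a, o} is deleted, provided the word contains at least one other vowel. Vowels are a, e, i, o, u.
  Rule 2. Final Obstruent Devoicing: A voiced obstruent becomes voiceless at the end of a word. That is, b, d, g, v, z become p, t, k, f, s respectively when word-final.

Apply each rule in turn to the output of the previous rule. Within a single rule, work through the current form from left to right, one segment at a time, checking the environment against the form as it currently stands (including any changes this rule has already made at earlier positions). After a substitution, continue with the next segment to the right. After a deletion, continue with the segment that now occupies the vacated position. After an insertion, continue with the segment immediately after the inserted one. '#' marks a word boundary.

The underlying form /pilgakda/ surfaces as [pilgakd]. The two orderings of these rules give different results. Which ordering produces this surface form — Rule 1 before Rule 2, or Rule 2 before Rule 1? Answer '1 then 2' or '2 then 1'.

Order 1 then 2:
  1 Final Vowel Deletion: [pilgakda] → [pilgakd]
  2 Final Obstruent Devoicing: [pilgakd] → [pilgakt]
  result: [pilgakt]
Order 2 then 1:
  2 Final Obstruent Devoicing: no change — [pilgakda]
  1 Final Vowel Deletion: [pilgakda] → [pilgakd]
  result: [pilgakd]

2 then 1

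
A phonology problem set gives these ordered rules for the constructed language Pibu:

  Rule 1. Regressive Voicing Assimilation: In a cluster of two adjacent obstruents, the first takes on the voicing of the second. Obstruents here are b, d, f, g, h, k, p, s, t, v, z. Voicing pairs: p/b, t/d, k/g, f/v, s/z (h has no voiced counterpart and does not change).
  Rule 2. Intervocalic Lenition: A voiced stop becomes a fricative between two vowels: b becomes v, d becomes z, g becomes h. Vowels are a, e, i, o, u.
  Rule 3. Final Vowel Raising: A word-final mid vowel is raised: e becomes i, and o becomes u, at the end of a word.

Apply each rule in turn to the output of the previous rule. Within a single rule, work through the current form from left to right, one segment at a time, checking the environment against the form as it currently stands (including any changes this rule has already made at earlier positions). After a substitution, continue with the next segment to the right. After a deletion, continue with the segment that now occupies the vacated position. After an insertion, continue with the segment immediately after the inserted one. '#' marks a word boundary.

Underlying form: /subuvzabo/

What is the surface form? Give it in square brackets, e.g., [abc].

Rule 1 Regressive Voicing Assimilation: no change — [subuvzabo]
Rule 2 Intervocalic Lenition: [subuvzabo] → [suvuvzavo]
Rule 3 Final Vowel Raising: [suvuvzavo] → [suvuvzavu]

[suvuvzavu]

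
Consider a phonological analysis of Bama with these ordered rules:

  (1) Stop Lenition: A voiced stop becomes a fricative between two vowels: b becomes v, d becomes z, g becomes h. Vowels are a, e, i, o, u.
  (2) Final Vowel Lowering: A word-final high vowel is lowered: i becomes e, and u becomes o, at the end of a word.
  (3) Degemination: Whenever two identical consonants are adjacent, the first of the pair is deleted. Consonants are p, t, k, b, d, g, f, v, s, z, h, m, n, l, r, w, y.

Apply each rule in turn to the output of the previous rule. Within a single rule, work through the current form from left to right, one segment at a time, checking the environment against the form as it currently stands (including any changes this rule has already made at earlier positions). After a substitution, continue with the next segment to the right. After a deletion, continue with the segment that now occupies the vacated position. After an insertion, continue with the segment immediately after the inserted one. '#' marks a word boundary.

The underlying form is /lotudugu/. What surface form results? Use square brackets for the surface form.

[lotuzuho]

(1) Stop Lenition: [lotudugu] → [lotuzuhu]
(2) Final Vowel Lowering: [lotuzuhu] → [lotuzuho]
(3) Degemination: no change — [lotuzuho]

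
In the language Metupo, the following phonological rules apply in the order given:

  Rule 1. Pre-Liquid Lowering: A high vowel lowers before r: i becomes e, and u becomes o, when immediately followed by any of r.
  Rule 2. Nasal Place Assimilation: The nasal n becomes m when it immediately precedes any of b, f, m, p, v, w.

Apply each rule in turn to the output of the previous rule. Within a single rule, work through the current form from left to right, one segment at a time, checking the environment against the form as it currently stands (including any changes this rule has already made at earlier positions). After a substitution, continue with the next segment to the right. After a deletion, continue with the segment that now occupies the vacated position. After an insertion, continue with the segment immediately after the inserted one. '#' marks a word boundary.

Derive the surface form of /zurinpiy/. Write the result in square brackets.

Rule 1 Pre-Liquid Lowering: [zurinpiy] → [zorinpiy]
Rule 2 Nasal Place Assimilation: [zorinpiy] → [zorimpiy]

[zorimpiy]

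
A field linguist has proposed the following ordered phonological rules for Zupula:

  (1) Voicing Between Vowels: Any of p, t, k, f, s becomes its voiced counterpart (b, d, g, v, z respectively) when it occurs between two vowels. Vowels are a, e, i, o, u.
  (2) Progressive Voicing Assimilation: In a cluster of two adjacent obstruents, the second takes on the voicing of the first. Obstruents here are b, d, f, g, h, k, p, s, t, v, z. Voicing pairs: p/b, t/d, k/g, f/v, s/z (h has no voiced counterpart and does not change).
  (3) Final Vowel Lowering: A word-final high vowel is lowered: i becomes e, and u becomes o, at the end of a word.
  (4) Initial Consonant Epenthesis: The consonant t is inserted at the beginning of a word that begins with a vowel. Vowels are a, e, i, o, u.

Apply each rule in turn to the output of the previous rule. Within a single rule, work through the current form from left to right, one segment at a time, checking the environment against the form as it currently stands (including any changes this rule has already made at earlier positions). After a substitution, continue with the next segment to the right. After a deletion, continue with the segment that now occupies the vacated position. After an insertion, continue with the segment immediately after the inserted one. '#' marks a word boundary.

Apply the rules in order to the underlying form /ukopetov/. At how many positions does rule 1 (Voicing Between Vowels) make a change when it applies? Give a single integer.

(1) Voicing Between Vowels: [ukopetov] → [ugobedov]
(2) Progressive Voicing Assimilation: no change — [ugobedov]
(3) Final Vowel Lowering: no change — [ugobedov]
(4) Initial Consonant Epenthesis: [ugobedov] → [tugobedov]
Rule 1 changed 3 position(s).

3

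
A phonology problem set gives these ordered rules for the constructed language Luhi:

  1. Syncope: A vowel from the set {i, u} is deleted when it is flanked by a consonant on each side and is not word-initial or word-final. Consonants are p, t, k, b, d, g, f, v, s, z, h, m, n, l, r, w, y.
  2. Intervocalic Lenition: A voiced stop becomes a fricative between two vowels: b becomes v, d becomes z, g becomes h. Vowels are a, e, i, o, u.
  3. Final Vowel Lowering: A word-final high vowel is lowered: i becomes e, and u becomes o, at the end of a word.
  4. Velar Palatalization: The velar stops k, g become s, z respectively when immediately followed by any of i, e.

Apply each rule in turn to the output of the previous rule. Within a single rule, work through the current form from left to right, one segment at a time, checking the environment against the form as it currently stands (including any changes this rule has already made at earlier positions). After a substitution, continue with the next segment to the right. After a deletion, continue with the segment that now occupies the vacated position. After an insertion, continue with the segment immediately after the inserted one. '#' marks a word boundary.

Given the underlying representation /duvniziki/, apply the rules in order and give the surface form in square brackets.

1 Syncope: [duvniziki] → [dvnzki]
2 Intervocalic Lenition: no change — [dvnzki]
3 Final Vowel Lowering: [dvnzki] → [dvnzke]
4 Velar Palatalization: [dvnzke] → [dvnzse]

[dvnzse]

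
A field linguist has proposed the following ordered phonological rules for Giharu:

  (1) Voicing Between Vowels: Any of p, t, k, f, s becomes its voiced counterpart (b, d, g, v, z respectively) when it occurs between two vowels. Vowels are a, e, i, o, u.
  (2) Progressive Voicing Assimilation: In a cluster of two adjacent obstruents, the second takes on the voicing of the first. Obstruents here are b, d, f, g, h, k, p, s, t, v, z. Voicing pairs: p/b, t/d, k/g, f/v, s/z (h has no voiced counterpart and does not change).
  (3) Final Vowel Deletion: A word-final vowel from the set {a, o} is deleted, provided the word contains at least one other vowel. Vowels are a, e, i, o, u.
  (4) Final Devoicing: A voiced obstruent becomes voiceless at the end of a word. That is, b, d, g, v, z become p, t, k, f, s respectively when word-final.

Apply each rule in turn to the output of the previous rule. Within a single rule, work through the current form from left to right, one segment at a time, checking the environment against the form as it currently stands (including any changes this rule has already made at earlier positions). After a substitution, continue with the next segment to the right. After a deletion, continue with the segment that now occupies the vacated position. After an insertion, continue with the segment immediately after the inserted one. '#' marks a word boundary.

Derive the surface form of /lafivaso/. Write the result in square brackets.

[lavivas]

(1) Voicing Between Vowels: [lafivaso] → [lavivazo]
(2) Progressive Voicing Assimilation: no change — [lavivazo]
(3) Final Vowel Deletion: [lavivazo] → [lavivaz]
(4) Final Devoicing: [lavivaz] → [lavivas]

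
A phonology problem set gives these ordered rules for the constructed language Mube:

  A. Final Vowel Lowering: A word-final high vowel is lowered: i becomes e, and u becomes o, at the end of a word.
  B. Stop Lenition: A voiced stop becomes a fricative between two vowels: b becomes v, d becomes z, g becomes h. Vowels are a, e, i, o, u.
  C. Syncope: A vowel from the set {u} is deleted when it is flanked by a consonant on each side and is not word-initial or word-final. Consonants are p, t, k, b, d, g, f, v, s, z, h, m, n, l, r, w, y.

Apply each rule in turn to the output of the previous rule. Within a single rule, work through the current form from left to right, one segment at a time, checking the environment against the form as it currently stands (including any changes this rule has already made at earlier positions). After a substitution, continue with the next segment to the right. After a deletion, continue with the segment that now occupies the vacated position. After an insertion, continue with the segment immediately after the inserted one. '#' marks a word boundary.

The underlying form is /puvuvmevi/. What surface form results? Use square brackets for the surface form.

A Final Vowel Lowering: [puvuvmevi] → [puvuvmeve]
B Stop Lenition: no change — [puvuvmeve]
C Syncope: [puvuvmeve] → [pvvmeve]

[pvvmeve]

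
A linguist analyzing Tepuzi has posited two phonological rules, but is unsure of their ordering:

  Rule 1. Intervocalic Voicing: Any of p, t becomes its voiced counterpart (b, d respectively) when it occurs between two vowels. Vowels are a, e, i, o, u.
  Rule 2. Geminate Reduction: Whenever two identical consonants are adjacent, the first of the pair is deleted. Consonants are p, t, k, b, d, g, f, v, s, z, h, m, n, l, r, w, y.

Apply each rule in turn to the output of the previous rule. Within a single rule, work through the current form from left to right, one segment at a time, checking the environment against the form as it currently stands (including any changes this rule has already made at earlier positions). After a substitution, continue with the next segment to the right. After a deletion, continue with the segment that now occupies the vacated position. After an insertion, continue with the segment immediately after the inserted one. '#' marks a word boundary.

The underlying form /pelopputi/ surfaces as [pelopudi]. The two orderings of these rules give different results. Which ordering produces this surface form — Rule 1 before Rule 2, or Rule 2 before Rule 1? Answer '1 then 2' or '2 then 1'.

Order 1 then 2:
  1 Intervocalic Voicing: [pelopputi] → [peloppudi]
  2 Geminate Reduction: [peloppudi] → [pelopudi]
  result: [pelopudi]
Order 2 then 1:
  2 Geminate Reduction: [pelopputi] → [peloputi]
  1 Intervocalic Voicing: [peloputi] → [pelobudi]
  result: [pelobudi]

1 then 2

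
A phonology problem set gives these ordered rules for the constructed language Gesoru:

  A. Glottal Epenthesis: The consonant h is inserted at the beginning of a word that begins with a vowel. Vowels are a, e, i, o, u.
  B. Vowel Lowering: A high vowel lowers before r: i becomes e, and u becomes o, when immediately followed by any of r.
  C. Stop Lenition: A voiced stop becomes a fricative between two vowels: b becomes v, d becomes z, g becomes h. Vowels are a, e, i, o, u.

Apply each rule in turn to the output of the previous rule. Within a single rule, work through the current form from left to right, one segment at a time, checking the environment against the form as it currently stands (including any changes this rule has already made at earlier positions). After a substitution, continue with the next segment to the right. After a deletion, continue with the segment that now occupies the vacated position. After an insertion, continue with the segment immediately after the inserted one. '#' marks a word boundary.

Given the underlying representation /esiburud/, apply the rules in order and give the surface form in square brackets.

A Glottal Epenthesis: [esiburud] → [hesiburud]
B Vowel Lowering: [hesiburud] → [hesiborud]
C Stop Lenition: [hesiborud] → [hesivorud]

[hesivorud]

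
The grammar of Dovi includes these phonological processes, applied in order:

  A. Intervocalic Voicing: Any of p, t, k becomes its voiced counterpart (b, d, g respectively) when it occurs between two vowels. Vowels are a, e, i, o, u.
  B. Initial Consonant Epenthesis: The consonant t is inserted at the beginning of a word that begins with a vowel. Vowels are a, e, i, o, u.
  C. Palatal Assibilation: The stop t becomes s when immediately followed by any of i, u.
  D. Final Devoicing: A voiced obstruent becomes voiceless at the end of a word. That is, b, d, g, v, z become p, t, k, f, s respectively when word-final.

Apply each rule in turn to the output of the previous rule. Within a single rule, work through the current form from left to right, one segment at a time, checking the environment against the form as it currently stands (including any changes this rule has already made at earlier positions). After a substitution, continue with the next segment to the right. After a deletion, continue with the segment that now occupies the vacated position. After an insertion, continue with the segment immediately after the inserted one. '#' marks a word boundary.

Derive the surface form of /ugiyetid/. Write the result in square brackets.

A Intervocalic Voicing: [ugiyetid] → [ugiyedid]
B Initial Consonant Epenthesis: [ugiyedid] → [tugiyedid]
C Palatal Assibilation: [tugiyedid] → [sugiyedid]
D Final Devoicing: [sugiyedid] → [sugiyedit]

[sugiyedit]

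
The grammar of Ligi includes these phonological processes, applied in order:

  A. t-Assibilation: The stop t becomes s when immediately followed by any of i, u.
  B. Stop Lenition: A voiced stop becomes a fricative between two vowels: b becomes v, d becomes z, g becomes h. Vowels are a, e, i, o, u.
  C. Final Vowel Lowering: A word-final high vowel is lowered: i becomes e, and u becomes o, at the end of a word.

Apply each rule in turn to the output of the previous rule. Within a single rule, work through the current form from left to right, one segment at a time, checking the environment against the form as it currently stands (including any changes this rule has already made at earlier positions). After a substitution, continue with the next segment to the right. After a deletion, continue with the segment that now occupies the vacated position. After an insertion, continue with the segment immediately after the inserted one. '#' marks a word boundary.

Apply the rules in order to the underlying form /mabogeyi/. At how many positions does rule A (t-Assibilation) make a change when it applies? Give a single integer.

0

A t-Assibilation: no change — [mabogeyi]
B Stop Lenition: [mabogeyi] → [mavoheyi]
C Final Vowel Lowering: [mavoheyi] → [mavoheye]
Rule A changed 0 position(s).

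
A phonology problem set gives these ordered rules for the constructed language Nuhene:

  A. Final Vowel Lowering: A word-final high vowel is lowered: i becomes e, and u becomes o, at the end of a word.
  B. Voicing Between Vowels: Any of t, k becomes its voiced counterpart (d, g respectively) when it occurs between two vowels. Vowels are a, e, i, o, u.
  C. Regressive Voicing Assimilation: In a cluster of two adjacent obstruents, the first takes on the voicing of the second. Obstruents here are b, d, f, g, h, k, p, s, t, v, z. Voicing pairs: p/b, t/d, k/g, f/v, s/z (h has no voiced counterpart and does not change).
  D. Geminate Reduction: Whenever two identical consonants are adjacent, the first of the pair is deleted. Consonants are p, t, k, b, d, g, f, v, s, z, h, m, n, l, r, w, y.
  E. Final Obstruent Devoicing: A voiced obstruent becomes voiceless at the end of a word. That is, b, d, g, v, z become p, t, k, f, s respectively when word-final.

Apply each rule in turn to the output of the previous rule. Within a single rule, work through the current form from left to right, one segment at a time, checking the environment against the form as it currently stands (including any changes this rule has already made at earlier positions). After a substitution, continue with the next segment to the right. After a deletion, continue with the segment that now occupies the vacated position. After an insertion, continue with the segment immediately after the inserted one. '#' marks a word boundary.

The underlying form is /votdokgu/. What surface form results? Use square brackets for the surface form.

A Final Vowel Lowering: [votdokgu] → [votdokgo]
B Voicing Between Vowels: no change — [votdokgo]
C Regressive Voicing Assimilation: [votdokgo] → [voddoggo]
D Geminate Reduction: [voddoggo] → [vodogo]
E Final Obstruent Devoicing: no change — [vodogo]

[vodogo]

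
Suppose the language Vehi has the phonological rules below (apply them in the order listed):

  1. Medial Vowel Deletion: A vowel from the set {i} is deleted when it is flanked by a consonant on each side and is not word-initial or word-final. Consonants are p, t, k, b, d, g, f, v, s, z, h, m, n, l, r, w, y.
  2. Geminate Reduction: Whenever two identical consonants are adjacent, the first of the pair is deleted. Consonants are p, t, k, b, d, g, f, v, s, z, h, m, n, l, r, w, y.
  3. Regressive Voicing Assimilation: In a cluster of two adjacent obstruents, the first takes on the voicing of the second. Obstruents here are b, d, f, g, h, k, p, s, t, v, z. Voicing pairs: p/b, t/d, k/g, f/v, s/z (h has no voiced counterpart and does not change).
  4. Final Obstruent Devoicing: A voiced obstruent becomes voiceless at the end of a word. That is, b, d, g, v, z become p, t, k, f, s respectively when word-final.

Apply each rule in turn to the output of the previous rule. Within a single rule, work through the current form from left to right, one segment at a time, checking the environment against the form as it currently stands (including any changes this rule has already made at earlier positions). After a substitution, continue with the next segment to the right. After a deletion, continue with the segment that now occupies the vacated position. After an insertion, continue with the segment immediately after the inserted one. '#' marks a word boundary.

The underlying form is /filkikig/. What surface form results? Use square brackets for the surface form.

1 Medial Vowel Deletion: [filkikig] → [flkkg]
2 Geminate Reduction: [flkkg] → [flkg]
3 Regressive Voicing Assimilation: [flkg] → [flgg]
4 Final Obstruent Devoicing: [flgg] → [flgk]

[flgk]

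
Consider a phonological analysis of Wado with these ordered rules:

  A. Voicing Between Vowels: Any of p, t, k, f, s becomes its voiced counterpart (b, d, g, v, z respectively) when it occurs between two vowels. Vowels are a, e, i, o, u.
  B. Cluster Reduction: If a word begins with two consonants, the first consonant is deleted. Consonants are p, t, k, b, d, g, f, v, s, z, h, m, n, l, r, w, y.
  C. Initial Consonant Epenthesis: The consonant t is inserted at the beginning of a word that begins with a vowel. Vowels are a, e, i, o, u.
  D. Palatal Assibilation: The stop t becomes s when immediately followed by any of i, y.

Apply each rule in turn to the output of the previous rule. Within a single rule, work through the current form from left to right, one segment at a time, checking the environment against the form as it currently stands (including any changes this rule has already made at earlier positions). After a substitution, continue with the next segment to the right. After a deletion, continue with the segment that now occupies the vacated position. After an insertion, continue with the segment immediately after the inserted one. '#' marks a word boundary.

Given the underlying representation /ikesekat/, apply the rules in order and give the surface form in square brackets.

A Voicing Between Vowels: [ikesekat] → [igezegat]
B Cluster Reduction: no change — [igezegat]
C Initial Consonant Epenthesis: [igezegat] → [tigezegat]
D Palatal Assibilation: [tigezegat] → [sigezegat]

[sigezegat]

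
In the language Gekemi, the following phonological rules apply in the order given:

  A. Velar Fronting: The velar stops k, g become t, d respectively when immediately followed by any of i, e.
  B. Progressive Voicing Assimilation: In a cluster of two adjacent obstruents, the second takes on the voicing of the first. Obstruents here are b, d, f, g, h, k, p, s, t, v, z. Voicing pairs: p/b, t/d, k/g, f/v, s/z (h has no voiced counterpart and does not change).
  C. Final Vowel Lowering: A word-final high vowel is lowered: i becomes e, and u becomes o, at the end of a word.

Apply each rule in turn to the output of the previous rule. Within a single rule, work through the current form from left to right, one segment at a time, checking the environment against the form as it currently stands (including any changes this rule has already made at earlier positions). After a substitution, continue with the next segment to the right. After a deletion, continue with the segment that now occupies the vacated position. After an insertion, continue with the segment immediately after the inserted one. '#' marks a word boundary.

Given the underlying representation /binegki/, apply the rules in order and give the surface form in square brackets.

A Velar Fronting: [binegki] → [binegti]
B Progressive Voicing Assimilation: [binegti] → [binegdi]
C Final Vowel Lowering: [binegdi] → [binegde]

[binegde]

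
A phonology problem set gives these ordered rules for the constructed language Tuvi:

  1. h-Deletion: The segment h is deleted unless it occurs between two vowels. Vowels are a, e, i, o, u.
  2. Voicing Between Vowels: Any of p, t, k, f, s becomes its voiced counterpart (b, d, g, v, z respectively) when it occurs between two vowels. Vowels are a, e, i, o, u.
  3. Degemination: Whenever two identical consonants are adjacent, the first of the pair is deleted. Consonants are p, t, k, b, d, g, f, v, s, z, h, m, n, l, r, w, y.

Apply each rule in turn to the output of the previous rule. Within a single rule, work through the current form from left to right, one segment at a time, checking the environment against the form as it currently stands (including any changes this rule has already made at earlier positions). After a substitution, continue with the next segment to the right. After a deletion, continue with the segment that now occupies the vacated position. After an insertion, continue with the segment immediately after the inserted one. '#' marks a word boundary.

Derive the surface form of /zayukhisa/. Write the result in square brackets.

[zayugiza]

1 h-Deletion: [zayukhisa] → [zayukisa]
2 Voicing Between Vowels: [zayukisa] → [zayugiza]
3 Degemination: no change — [zayugiza]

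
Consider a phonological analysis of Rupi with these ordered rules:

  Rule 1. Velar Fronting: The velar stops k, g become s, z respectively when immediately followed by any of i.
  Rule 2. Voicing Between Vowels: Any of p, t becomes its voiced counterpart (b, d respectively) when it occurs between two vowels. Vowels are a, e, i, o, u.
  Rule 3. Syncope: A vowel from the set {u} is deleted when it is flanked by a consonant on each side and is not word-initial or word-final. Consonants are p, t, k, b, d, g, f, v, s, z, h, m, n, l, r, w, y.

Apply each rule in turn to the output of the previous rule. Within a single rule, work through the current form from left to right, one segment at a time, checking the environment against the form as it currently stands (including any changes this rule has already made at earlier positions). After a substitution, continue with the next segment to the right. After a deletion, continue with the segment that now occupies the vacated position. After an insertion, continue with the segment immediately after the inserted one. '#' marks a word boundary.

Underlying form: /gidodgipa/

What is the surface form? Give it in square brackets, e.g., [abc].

Rule 1 Velar Fronting: [gidodgipa] → [zidodzipa]
Rule 2 Voicing Between Vowels: [zidodzipa] → [zidodziba]
Rule 3 Syncope: no change — [zidodziba]

[zidodziba]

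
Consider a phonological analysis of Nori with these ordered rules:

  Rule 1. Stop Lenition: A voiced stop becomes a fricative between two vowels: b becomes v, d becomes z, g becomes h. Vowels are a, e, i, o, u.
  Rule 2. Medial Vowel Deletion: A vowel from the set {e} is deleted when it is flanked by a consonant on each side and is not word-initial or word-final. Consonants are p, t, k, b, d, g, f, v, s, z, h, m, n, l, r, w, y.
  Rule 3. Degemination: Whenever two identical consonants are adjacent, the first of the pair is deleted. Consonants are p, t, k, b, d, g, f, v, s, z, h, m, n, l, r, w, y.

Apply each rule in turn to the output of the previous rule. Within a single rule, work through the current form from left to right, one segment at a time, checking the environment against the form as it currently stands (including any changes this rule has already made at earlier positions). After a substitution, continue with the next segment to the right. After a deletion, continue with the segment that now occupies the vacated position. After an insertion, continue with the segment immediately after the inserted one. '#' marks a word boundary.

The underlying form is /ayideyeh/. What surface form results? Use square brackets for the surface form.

Rule 1 Stop Lenition: [ayideyeh] → [ayizeyeh]
Rule 2 Medial Vowel Deletion: [ayizeyeh] → [ayizyh]
Rule 3 Degemination: no change — [ayizyh]

[ayizyh]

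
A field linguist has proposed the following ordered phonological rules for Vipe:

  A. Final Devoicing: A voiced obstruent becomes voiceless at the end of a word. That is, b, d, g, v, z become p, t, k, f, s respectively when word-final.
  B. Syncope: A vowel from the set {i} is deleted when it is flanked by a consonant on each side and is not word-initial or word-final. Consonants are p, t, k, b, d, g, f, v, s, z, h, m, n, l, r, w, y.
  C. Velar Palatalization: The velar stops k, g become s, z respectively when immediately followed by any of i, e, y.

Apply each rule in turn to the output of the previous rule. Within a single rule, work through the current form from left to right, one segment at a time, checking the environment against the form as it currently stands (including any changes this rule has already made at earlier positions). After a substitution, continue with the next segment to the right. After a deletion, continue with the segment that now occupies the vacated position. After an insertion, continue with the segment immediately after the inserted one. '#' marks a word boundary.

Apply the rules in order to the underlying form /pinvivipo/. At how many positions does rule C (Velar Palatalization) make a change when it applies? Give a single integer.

0

A Final Devoicing: no change — [pinvivipo]
B Syncope: [pinvivipo] → [pnvvpo]
C Velar Palatalization: no change — [pnvvpo]
Rule C changed 0 position(s).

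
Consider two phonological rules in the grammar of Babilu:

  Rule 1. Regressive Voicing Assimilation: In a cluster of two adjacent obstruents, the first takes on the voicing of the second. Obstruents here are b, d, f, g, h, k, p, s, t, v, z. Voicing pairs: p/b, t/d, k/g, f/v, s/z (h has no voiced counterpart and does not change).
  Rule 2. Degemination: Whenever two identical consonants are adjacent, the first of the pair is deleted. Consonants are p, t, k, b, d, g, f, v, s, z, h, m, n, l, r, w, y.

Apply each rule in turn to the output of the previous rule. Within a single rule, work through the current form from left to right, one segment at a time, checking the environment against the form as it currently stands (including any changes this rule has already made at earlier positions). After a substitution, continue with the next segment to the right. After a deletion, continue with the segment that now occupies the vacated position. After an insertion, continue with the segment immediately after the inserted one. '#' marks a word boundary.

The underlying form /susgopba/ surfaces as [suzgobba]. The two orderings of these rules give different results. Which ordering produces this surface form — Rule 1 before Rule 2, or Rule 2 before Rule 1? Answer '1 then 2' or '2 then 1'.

Order 1 then 2:
  1 Regressive Voicing Assimilation: [susgopba] → [suzgobba]
  2 Degemination: [suzgobba] → [suzgoba]
  result: [suzgoba]
Order 2 then 1:
  2 Degemination: no change — [susgopba]
  1 Regressive Voicing Assimilation: [susgopba] → [suzgobba]
  result: [suzgobba]

2 then 1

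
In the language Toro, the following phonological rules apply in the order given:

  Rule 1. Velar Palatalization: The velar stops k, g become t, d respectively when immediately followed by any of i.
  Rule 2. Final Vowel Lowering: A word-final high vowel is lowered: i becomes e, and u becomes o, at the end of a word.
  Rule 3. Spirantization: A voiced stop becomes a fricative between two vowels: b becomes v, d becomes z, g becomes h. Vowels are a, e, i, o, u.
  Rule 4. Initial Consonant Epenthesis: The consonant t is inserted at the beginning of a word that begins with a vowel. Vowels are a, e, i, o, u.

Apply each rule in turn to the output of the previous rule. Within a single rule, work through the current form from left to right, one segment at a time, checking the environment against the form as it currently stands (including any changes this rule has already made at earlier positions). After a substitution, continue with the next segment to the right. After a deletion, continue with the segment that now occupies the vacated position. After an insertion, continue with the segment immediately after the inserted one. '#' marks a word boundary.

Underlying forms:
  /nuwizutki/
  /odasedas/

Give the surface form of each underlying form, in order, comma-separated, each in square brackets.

/nuwizutki/:
  Rule 1 Velar Palatalization: [nuwizutki] → [nuwizutti]
  Rule 2 Final Vowel Lowering: [nuwizutti] → [nuwizutte]
  Rule 3 Spirantization: no change — [nuwizutte]
  Rule 4 Initial Consonant Epenthesis: no change — [nuwizutte]
/odasedas/:
  Rule 1 Velar Palatalization: no change — [odasedas]
  Rule 2 Final Vowel Lowering: no change — [odasedas]
  Rule 3 Spirantization: [odasedas] → [ozasezas]
  Rule 4 Initial Consonant Epenthesis: [ozasezas] → [tozasezas]

[nuwizutte], [tozasezas]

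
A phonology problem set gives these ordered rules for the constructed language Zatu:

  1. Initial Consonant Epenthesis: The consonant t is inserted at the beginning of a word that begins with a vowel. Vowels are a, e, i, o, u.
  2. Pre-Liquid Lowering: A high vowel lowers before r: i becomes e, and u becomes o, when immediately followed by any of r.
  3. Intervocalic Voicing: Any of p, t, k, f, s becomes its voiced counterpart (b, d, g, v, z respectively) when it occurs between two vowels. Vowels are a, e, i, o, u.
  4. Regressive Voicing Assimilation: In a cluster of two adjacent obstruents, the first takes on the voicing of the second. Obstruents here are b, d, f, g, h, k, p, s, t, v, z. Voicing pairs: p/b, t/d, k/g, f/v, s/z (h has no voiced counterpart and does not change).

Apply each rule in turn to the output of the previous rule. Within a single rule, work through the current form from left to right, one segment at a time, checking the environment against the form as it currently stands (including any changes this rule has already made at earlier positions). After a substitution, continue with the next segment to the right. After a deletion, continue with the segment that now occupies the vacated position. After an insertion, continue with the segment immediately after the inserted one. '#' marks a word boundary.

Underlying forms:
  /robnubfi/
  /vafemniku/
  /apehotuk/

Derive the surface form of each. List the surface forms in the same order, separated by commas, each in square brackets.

[robnupfi], [vavemnigu], [tabehoduk]

/robnubfi/:
  1 Initial Consonant Epenthesis: no change — [robnubfi]
  2 Pre-Liquid Lowering: no change — [robnubfi]
  3 Intervocalic Voicing: no change — [robnubfi]
  4 Regressive Voicing Assimilation: [robnubfi] → [robnupfi]
/vafemniku/:
  1 Initial Consonant Epenthesis: no change — [vafemniku]
  2 Pre-Liquid Lowering: no change — [vafemniku]
  3 Intervocalic Voicing: [vafemniku] → [vavemnigu]
  4 Regressive Voicing Assimilation: no change — [vavemnigu]
/apehotuk/:
  1 Initial Consonant Epenthesis: [apehotuk] → [tapehotuk]
  2 Pre-Liquid Lowering: no change — [tapehotuk]
  3 Intervocalic Voicing: [tapehotuk] → [tabehoduk]
  4 Regressive Voicing Assimilation: no change — [tabehoduk]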